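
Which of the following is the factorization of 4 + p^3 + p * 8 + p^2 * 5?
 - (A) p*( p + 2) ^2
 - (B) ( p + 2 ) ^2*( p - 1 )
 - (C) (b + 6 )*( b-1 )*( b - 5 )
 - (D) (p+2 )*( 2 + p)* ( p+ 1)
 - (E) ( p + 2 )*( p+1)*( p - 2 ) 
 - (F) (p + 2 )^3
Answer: D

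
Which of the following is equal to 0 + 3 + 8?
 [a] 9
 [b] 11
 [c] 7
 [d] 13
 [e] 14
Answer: b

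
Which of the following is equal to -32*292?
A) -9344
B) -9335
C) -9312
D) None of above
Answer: A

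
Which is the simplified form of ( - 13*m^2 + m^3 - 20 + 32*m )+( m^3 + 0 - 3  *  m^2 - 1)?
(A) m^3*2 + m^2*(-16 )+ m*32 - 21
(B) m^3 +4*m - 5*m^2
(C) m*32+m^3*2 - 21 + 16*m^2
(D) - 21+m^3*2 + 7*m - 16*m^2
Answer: A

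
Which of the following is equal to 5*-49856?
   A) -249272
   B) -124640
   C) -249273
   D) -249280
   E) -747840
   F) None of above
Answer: D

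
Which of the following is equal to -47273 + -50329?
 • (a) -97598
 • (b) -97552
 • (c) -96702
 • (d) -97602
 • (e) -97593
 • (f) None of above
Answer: d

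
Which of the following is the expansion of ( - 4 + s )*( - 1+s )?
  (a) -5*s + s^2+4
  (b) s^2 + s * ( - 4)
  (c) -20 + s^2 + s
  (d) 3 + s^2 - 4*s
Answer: a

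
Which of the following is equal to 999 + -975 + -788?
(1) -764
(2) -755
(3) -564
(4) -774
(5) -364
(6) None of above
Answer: 1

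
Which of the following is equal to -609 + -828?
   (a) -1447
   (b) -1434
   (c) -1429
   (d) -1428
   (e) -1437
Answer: e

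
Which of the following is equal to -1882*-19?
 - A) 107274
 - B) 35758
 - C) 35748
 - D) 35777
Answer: B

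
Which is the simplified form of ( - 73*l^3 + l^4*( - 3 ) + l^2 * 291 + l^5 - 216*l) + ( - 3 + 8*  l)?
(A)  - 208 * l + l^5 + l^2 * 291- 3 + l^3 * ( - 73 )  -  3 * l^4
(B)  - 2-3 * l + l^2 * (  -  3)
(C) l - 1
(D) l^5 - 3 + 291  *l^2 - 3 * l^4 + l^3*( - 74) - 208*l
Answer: A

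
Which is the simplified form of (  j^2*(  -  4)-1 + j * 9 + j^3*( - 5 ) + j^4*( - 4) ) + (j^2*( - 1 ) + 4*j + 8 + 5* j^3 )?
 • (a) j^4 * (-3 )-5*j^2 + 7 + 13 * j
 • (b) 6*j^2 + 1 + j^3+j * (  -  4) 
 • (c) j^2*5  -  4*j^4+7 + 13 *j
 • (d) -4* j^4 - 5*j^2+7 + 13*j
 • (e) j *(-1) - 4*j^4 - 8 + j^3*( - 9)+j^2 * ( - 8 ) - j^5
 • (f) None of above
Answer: d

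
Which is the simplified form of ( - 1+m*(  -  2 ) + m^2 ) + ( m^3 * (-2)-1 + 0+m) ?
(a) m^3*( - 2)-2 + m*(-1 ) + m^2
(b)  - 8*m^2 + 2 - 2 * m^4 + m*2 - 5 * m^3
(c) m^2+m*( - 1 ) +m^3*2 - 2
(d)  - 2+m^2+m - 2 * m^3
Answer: a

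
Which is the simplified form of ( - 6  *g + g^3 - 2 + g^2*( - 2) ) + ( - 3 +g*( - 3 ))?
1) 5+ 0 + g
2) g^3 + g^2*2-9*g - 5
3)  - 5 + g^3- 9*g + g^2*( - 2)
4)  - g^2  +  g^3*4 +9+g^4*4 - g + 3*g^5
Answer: 3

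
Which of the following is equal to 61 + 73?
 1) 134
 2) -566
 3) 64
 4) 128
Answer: 1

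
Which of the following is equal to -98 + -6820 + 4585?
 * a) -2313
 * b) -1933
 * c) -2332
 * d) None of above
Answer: d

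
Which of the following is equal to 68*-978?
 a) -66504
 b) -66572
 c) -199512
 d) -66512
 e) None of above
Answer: a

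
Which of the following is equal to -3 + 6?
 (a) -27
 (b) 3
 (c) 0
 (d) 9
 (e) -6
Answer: b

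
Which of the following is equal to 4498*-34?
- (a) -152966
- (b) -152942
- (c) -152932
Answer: c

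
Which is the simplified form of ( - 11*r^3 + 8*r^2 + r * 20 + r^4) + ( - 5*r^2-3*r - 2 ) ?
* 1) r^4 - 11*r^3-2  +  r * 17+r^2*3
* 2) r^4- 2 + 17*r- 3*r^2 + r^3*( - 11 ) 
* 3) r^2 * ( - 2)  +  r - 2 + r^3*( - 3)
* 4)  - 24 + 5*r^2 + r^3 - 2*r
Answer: 1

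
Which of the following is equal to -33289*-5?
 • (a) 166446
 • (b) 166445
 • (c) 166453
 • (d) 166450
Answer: b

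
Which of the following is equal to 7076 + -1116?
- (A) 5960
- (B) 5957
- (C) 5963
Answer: A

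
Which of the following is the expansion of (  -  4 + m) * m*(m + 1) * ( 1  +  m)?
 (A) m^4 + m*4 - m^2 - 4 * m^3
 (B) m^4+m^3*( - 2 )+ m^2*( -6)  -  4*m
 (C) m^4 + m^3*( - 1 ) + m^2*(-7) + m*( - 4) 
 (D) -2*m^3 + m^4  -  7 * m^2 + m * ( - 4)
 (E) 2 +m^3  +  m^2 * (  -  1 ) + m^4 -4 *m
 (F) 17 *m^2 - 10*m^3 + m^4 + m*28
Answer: D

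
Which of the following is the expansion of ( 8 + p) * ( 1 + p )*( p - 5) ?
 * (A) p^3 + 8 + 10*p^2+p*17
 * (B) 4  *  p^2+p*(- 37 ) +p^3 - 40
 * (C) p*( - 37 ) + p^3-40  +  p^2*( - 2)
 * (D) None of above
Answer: B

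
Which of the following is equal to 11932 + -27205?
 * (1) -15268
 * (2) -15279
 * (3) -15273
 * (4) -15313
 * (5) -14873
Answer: 3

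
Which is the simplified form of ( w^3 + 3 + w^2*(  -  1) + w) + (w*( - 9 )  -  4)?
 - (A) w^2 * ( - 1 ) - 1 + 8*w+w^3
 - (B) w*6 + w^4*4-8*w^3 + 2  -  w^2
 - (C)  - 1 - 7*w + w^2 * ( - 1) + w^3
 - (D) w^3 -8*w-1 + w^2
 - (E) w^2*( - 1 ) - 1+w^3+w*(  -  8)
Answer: E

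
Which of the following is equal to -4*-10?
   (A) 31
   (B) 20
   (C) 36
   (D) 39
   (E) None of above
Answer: E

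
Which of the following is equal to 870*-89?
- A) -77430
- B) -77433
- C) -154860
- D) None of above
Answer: A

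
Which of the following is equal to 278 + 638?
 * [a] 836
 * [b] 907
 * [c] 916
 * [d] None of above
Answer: c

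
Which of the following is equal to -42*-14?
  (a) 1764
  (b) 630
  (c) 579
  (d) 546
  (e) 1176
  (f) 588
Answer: f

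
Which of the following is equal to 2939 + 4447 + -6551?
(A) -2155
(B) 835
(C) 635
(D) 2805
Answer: B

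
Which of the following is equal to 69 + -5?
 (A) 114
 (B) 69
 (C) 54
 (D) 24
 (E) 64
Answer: E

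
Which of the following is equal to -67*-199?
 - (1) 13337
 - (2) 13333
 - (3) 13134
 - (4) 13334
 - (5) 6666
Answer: 2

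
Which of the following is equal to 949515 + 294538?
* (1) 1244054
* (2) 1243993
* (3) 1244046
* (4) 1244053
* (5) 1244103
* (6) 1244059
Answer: 4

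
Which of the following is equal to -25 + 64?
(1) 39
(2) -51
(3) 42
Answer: 1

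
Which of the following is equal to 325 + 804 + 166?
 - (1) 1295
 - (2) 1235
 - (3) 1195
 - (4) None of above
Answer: 1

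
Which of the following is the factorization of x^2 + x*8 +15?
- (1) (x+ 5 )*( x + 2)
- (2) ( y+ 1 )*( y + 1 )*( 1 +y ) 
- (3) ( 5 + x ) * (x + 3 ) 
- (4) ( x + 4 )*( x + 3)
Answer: 3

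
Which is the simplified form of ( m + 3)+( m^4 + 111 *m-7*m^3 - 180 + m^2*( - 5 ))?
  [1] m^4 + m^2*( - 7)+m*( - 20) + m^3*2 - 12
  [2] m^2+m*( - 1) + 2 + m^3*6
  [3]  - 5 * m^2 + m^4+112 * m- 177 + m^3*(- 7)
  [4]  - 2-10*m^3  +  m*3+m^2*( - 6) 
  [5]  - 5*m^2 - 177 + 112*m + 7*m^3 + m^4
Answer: 3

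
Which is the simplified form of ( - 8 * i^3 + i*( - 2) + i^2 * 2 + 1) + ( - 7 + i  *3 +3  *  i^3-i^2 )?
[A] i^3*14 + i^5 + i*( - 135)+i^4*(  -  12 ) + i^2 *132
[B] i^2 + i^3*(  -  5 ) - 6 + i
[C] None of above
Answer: B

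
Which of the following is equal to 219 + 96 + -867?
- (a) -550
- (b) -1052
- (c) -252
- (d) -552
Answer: d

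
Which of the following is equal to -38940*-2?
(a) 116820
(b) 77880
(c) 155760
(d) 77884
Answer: b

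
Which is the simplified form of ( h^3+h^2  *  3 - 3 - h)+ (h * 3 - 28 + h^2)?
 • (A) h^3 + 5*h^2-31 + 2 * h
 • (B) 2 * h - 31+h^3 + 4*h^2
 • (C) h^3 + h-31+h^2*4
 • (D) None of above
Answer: B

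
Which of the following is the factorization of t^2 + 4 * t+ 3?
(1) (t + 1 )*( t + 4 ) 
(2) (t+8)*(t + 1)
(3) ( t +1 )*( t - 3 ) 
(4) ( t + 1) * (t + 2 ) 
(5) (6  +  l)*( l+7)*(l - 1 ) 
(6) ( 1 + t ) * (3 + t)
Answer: 6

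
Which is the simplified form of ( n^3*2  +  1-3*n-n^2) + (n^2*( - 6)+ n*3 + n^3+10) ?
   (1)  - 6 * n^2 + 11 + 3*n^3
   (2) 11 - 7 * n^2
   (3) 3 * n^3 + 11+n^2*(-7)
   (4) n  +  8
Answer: 3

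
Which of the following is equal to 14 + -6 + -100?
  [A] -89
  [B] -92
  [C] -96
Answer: B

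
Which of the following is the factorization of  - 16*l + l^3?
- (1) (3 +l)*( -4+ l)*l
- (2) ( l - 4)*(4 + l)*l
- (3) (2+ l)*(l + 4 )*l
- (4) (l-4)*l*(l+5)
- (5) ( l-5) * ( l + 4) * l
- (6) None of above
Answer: 2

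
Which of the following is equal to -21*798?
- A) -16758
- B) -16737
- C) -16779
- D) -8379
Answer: A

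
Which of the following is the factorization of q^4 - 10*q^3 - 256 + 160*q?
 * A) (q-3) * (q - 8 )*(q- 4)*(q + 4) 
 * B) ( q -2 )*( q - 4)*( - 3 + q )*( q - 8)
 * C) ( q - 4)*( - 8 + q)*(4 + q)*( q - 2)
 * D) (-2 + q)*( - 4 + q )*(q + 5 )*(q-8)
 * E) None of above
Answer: C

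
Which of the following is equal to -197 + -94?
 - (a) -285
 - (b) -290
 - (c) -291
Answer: c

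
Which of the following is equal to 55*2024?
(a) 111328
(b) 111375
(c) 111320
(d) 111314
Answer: c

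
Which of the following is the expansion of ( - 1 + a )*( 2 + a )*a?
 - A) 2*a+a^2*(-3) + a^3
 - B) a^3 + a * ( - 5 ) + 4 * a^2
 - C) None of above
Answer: C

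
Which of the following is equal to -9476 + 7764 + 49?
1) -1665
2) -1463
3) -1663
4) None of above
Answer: 3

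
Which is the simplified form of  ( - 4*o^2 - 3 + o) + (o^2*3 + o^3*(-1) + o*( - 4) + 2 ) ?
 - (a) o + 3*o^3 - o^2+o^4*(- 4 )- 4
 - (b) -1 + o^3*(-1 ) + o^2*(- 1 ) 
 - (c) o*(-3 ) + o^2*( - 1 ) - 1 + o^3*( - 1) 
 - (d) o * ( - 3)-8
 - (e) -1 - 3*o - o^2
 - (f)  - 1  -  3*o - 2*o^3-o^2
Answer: c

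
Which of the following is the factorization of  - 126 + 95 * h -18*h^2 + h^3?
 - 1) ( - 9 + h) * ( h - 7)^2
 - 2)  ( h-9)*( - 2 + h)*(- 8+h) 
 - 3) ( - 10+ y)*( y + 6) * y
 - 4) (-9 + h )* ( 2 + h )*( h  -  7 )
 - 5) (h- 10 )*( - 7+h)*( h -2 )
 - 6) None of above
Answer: 6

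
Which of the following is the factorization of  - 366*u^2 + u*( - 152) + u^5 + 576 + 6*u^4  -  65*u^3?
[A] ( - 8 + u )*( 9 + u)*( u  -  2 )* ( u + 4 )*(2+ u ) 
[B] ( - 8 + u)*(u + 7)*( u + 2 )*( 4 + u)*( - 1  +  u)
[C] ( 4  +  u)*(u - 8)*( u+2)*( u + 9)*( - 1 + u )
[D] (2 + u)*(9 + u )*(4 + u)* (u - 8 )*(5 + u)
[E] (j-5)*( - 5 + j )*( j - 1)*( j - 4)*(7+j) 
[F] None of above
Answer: C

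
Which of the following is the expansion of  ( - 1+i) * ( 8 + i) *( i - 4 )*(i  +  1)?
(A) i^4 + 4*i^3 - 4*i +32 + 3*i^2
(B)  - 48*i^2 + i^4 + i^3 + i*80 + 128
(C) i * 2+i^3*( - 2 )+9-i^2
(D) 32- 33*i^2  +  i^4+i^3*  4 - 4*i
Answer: D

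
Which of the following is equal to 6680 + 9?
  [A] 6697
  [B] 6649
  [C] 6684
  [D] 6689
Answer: D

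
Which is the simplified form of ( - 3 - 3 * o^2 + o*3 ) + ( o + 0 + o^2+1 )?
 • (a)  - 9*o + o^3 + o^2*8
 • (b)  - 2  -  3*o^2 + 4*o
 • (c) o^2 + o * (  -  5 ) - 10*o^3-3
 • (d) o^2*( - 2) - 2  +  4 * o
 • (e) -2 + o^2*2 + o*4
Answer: d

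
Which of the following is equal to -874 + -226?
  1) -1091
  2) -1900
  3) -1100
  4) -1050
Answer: 3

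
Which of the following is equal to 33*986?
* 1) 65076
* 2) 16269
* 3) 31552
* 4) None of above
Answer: 4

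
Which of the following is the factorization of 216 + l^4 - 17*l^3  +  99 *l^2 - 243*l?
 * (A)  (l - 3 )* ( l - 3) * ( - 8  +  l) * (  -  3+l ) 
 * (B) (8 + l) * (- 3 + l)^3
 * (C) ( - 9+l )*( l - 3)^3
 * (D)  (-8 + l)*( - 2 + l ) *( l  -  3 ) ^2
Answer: A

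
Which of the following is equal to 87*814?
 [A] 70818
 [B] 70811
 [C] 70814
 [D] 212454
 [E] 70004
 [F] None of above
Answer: A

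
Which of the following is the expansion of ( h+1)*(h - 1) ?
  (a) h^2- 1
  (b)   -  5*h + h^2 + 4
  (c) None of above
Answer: a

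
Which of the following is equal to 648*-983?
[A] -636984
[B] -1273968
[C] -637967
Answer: A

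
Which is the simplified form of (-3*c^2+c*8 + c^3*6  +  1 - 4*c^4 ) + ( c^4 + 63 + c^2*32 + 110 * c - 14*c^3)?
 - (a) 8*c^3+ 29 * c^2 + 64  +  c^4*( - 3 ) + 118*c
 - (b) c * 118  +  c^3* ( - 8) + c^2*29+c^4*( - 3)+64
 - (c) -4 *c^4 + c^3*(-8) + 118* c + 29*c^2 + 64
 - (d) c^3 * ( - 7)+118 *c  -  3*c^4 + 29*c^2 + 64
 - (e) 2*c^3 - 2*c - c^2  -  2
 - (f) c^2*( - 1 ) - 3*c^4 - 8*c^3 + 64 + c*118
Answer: b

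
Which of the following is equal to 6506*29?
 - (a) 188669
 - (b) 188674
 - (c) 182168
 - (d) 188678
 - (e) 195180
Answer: b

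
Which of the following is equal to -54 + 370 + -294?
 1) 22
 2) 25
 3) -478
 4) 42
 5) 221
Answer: 1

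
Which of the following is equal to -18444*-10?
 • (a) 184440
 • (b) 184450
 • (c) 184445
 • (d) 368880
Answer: a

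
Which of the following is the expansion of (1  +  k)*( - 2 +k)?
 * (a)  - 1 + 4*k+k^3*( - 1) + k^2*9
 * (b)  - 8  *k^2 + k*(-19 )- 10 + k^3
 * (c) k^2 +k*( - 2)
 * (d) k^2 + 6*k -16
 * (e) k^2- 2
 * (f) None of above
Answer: f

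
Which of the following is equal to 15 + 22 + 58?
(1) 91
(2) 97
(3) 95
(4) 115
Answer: 3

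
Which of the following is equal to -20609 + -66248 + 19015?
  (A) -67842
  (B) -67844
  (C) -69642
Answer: A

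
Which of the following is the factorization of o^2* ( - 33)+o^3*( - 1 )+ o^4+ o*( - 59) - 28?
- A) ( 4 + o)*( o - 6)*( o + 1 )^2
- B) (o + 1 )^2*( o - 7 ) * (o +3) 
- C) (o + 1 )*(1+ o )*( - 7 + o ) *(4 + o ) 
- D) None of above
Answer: C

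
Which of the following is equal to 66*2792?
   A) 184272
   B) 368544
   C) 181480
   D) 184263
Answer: A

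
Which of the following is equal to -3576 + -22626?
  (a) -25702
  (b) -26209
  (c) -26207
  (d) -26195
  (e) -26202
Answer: e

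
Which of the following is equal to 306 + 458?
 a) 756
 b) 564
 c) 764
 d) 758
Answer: c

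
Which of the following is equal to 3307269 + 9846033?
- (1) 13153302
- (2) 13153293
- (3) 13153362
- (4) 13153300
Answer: 1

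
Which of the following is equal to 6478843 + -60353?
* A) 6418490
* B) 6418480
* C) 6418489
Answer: A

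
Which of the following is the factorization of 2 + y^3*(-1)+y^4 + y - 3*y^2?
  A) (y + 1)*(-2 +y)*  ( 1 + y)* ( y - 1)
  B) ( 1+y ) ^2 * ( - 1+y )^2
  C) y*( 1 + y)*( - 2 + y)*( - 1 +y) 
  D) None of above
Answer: A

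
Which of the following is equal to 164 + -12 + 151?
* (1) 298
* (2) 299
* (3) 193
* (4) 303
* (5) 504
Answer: 4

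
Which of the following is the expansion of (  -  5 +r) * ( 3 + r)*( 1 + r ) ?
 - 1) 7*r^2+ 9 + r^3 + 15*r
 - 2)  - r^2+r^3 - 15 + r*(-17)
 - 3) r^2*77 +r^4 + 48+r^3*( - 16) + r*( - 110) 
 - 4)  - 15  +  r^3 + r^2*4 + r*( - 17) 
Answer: 2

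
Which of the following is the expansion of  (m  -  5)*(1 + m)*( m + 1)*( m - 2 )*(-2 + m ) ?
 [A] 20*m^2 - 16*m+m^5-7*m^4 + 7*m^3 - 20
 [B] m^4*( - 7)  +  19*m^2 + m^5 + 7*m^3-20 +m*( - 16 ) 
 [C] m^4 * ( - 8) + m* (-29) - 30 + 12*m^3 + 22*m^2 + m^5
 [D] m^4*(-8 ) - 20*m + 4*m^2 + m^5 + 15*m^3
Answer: B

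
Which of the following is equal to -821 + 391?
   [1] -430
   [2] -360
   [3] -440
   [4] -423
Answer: 1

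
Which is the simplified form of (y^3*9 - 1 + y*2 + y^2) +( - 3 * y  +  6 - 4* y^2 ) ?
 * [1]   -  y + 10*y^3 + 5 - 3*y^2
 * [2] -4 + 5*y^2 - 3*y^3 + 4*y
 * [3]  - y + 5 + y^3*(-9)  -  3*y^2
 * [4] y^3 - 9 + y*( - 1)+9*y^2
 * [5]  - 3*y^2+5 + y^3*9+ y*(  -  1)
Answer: 5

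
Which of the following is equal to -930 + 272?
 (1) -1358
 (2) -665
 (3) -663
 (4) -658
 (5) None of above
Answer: 4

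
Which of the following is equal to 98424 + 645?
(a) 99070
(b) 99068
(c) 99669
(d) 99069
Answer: d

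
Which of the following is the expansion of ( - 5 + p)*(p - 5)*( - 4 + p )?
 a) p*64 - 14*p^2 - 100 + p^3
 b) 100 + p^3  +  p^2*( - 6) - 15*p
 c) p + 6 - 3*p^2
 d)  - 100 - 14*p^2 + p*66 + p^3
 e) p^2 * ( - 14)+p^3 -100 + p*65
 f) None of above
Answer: e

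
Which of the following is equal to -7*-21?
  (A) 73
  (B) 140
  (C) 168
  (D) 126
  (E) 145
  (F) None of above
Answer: F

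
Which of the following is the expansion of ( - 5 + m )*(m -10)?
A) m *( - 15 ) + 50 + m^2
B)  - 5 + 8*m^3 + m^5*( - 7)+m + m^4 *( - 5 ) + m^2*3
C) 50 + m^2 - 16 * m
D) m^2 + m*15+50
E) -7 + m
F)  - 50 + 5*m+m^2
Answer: A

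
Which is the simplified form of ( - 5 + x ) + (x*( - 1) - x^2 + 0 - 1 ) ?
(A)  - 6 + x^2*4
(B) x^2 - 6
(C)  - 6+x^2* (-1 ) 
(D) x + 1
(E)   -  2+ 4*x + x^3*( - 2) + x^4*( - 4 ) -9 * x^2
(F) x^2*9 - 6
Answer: C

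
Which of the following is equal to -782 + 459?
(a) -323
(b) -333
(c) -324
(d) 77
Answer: a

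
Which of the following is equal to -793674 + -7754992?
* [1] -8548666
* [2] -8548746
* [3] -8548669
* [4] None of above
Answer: 1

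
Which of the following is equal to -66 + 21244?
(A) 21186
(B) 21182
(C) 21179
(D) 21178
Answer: D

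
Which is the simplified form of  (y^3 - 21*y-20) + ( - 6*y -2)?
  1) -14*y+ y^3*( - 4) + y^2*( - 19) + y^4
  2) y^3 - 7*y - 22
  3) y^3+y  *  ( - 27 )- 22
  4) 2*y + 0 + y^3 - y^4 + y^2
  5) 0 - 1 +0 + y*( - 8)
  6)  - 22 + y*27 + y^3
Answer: 3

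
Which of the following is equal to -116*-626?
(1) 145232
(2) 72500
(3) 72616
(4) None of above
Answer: 3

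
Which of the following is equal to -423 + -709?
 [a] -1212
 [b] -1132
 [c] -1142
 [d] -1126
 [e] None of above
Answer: b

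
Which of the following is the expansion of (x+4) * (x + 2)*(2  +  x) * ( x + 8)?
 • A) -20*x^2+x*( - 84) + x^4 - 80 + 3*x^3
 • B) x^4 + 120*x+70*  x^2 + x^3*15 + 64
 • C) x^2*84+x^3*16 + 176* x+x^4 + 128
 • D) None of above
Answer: C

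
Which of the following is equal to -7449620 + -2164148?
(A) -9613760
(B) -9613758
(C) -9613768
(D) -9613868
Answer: C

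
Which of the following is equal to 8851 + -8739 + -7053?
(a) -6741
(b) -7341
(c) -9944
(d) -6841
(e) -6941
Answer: e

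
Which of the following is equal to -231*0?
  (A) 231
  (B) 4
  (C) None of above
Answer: C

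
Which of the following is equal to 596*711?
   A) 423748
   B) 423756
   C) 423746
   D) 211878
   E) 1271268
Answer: B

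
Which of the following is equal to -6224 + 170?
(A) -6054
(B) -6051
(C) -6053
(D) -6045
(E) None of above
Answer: A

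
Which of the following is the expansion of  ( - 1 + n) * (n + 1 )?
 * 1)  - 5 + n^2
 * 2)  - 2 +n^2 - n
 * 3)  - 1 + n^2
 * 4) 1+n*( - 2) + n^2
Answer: 3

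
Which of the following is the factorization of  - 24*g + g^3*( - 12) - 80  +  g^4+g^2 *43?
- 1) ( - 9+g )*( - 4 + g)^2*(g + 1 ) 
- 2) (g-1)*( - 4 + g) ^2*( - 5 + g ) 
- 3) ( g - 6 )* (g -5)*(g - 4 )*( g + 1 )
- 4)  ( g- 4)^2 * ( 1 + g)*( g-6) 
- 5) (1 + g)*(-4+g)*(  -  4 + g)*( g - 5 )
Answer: 5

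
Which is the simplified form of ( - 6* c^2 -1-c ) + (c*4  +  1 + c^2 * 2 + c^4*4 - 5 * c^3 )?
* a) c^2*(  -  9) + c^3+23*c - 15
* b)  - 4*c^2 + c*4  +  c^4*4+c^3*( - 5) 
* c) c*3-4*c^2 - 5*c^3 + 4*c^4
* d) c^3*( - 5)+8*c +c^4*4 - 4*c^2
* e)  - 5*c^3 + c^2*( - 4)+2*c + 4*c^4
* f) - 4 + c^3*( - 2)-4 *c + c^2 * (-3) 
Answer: c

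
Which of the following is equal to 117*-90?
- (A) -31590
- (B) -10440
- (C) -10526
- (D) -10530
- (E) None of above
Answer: D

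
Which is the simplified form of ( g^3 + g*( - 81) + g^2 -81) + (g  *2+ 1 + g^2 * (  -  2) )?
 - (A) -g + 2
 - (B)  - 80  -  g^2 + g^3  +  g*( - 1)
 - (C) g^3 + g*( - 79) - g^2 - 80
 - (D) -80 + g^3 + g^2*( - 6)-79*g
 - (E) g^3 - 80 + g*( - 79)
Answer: C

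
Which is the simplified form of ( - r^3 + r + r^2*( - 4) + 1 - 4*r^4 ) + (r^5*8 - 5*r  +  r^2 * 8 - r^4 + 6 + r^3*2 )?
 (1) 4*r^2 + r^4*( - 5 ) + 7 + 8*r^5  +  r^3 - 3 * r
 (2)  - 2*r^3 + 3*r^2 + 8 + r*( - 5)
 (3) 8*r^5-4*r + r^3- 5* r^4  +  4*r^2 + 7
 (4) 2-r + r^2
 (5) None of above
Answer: 3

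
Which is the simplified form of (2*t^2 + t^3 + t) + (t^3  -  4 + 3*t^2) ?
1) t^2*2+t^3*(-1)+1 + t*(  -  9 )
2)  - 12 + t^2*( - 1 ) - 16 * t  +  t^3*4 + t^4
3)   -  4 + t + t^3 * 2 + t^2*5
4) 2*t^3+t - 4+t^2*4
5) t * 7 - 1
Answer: 3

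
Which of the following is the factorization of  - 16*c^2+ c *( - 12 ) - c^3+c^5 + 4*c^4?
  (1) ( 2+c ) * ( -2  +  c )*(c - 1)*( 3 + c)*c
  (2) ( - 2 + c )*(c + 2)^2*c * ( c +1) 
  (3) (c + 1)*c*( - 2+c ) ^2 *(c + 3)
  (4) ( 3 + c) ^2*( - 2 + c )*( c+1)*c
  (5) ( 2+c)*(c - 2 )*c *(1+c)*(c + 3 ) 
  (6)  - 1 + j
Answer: 5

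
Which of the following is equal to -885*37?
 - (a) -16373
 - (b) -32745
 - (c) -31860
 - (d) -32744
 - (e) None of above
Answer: b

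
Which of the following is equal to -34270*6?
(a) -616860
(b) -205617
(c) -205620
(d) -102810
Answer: c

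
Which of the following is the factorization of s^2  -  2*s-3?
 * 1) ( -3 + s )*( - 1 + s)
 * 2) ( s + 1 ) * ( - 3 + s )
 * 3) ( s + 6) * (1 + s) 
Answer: 2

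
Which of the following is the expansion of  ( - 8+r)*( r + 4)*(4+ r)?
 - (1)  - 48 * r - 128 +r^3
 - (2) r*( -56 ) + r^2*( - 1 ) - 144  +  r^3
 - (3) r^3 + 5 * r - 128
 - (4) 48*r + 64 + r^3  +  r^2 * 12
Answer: 1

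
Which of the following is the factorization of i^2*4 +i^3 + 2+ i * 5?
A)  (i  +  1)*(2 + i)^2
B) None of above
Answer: B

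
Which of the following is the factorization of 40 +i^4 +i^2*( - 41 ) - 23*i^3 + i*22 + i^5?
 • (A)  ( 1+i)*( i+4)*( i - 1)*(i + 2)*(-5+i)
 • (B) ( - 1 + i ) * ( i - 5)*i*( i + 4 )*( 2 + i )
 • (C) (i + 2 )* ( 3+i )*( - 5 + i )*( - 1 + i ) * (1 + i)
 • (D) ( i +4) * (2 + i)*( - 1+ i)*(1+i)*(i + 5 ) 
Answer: A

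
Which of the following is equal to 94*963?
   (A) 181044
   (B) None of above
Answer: B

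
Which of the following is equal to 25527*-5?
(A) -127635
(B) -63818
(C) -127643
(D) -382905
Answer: A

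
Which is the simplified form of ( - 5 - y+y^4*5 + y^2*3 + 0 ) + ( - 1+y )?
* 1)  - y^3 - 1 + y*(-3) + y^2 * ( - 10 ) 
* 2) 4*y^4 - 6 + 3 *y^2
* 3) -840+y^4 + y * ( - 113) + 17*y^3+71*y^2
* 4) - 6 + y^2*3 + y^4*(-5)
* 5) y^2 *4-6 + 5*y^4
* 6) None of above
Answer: 6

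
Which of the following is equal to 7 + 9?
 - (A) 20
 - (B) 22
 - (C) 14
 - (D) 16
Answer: D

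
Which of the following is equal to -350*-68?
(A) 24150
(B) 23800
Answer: B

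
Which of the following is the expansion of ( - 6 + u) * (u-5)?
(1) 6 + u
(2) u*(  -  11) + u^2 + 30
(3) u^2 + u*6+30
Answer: 2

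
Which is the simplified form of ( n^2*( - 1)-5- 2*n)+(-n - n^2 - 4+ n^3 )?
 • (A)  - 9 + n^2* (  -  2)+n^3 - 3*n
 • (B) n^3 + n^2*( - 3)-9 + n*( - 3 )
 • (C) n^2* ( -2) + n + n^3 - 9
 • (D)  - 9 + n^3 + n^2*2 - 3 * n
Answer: A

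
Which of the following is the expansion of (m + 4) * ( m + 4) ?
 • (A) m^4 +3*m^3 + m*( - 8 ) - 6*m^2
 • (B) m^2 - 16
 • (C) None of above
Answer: C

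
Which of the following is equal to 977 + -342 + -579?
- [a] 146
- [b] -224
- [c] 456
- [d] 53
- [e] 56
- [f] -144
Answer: e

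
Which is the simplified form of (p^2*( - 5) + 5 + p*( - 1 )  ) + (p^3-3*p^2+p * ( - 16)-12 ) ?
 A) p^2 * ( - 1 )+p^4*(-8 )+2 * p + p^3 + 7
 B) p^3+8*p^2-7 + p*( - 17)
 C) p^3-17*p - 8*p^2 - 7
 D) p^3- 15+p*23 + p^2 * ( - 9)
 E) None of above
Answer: C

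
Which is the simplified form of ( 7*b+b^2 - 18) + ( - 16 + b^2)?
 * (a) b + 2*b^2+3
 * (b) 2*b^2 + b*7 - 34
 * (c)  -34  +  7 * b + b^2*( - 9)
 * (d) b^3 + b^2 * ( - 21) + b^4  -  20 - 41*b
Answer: b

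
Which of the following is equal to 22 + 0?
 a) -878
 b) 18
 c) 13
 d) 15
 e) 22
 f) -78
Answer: e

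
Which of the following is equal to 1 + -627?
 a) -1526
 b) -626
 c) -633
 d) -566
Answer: b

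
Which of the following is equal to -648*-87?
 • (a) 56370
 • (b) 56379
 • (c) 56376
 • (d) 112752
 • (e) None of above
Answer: c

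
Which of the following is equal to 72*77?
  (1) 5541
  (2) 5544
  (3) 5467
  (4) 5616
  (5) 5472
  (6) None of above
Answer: 2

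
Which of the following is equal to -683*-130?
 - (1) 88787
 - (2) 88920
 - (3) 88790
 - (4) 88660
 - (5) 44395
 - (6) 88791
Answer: 3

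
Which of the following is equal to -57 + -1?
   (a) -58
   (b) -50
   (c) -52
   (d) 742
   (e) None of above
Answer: a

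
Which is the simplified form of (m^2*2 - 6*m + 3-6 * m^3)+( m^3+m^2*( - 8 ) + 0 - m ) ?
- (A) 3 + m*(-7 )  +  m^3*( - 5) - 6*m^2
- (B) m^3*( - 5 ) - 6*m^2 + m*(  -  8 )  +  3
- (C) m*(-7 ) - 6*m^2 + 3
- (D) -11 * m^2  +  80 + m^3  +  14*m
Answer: A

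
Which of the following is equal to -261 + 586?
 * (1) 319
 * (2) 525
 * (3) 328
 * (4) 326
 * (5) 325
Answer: 5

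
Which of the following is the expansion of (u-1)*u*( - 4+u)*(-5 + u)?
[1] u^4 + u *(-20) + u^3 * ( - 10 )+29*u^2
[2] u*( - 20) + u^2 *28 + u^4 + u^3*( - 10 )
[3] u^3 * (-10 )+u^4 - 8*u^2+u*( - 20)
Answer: 1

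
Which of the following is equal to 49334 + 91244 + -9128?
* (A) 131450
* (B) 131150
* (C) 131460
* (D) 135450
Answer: A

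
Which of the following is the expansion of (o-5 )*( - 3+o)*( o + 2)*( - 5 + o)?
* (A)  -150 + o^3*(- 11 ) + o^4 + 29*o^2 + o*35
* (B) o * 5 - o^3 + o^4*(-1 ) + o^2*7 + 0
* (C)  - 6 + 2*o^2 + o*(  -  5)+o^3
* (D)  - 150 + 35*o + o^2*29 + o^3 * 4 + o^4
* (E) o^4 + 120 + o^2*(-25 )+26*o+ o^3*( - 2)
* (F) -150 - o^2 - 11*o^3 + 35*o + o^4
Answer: A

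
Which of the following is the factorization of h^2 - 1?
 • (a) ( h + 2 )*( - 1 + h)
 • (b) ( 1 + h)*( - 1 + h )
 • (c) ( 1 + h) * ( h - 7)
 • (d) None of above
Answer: b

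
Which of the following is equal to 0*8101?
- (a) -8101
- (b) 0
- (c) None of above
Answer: b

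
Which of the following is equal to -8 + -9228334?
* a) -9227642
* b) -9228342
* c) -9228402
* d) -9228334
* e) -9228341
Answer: b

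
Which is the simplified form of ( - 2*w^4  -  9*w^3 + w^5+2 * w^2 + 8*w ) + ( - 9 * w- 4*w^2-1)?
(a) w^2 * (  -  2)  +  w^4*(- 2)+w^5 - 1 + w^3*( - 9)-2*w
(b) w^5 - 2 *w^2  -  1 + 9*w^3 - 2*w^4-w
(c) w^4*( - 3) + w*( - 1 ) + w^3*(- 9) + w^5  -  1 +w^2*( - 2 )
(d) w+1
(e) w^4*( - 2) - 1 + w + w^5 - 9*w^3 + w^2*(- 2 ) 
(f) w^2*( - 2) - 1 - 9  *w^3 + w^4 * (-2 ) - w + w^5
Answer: f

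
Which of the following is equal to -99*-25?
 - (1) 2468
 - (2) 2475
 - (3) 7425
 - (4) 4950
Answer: 2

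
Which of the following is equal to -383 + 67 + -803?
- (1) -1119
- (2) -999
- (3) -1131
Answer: 1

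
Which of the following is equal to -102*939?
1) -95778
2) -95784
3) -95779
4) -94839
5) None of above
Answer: 1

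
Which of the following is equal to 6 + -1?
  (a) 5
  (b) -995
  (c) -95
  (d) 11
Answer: a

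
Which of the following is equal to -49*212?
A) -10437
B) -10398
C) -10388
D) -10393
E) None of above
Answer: C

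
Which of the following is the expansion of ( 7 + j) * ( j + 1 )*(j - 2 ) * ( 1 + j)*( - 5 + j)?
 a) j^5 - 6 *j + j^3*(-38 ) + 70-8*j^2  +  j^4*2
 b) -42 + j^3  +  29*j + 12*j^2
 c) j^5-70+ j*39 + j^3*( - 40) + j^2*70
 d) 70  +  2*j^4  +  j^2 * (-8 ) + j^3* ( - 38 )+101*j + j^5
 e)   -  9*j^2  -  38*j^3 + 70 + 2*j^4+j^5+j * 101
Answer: d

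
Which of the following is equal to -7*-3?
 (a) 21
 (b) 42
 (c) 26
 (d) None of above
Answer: a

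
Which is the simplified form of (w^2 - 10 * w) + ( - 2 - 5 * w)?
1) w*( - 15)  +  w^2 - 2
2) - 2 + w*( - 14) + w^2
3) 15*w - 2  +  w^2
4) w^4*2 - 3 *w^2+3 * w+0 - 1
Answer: 1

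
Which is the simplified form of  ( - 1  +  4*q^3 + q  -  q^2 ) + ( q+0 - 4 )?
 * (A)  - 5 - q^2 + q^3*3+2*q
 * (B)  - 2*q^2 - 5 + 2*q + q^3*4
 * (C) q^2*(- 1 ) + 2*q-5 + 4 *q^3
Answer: C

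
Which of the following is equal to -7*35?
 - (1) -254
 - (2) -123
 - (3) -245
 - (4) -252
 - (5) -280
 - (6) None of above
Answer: 3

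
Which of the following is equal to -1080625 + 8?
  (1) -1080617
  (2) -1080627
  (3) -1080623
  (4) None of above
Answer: 1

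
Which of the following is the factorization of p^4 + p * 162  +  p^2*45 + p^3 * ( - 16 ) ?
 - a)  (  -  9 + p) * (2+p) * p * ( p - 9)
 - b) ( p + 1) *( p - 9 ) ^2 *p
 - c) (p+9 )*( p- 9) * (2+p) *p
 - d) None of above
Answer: a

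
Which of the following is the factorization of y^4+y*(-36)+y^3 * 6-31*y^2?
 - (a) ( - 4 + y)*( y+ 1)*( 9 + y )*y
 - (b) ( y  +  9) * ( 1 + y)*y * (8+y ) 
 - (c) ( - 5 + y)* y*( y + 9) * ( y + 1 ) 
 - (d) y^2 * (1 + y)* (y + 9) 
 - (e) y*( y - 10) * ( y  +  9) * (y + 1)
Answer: a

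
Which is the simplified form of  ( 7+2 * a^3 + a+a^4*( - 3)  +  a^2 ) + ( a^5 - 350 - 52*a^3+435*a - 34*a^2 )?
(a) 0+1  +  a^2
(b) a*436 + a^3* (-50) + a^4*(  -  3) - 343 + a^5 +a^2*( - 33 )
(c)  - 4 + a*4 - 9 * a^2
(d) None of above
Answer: b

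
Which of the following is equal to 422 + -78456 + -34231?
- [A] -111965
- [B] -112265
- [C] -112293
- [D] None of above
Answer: B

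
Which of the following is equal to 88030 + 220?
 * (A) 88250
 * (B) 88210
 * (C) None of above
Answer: A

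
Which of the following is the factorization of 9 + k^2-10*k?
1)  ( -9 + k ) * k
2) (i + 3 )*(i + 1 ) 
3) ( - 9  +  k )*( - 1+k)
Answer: 3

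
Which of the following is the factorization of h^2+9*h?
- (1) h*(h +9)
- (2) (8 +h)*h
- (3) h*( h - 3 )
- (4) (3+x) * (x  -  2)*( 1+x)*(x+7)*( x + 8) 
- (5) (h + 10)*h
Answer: 1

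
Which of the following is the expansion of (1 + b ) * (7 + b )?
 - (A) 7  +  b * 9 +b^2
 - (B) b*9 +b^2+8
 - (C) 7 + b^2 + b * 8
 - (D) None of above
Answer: C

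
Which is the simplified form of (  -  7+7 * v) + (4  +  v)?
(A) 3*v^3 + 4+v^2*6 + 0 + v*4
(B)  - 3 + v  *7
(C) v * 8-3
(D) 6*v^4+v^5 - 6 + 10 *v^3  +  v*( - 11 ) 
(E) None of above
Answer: C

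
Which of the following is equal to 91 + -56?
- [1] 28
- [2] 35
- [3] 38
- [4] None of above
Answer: 2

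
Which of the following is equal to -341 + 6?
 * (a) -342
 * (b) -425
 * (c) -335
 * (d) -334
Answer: c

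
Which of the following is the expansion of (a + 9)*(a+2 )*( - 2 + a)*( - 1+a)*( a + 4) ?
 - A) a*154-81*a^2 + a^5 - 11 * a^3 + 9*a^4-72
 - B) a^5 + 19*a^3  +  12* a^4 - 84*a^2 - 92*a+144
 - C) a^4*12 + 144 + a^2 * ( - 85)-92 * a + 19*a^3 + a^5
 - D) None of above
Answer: B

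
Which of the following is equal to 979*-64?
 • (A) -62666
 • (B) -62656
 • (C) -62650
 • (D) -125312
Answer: B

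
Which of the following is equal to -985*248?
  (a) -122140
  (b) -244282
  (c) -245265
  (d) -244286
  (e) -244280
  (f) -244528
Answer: e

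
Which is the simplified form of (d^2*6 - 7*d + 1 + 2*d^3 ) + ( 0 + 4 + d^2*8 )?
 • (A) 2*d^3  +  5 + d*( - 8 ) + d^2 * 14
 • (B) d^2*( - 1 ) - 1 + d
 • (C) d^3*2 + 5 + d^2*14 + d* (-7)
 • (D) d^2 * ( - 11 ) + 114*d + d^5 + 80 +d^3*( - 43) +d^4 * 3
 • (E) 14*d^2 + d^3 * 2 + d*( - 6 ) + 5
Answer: C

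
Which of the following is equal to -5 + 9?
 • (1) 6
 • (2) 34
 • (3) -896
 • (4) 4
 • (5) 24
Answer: 4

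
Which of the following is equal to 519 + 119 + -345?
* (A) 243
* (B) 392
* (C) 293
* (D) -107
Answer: C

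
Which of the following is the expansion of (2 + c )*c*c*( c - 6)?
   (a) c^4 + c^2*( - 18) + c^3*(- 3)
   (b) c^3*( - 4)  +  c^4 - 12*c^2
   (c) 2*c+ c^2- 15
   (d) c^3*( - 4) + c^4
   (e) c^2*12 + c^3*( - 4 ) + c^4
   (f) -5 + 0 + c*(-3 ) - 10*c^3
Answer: b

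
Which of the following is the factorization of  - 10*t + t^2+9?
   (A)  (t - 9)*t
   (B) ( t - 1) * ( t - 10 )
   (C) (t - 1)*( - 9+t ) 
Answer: C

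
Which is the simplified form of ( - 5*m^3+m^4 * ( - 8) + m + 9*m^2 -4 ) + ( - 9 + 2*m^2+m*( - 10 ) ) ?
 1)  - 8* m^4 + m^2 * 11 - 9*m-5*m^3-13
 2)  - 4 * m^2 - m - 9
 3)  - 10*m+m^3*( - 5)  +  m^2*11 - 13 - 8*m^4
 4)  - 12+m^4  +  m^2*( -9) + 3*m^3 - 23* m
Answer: 1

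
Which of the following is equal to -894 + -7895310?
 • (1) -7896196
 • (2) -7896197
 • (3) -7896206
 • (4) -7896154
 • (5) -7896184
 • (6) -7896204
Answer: 6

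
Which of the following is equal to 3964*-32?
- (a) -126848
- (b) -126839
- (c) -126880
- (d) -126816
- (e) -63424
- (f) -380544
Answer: a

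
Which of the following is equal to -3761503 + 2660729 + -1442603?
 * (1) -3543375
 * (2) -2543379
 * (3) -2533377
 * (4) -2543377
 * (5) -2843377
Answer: 4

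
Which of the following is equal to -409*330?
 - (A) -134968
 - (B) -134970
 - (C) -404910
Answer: B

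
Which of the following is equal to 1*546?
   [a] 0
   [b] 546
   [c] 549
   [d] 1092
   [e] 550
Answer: b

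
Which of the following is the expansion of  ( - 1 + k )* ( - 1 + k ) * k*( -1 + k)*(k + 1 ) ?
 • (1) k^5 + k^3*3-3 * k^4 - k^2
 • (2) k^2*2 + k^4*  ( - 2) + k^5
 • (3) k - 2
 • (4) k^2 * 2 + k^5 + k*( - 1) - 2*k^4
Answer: 4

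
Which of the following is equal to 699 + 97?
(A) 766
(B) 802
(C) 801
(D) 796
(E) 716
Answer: D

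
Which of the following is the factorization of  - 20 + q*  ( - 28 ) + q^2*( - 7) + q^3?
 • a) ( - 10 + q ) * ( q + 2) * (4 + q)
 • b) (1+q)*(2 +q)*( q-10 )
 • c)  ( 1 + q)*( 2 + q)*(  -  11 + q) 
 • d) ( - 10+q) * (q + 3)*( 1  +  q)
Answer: b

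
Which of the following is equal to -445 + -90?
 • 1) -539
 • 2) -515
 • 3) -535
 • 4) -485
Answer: 3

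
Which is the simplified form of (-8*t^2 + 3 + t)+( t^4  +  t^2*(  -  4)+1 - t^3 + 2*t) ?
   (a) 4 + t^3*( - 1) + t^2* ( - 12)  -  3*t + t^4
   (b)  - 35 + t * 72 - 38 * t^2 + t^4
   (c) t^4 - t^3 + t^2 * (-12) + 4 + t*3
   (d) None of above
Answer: c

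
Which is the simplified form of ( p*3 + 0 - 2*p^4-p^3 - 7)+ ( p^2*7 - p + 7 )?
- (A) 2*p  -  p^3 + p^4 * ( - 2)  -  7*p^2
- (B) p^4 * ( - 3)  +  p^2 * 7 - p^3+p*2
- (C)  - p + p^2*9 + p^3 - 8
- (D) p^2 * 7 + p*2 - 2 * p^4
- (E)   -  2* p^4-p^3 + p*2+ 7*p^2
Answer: E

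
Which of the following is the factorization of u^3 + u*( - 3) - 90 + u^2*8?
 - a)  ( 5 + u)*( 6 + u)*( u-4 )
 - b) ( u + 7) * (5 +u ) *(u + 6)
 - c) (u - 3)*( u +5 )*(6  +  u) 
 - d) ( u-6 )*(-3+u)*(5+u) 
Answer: c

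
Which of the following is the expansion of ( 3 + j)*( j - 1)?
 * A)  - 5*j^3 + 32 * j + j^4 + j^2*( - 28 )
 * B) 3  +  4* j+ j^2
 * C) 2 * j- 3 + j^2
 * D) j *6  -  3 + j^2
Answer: C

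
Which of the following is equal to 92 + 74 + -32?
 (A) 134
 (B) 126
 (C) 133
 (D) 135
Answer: A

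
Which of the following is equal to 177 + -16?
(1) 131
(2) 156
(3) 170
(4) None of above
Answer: 4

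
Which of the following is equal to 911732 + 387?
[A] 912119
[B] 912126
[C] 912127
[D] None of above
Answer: A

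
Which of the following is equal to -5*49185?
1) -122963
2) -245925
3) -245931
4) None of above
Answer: 2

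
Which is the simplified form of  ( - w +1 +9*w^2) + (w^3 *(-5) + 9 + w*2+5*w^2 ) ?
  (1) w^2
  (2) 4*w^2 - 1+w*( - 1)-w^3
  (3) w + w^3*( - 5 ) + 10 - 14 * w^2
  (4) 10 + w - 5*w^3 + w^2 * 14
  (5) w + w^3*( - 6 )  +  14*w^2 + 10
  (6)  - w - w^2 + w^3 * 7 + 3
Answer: 4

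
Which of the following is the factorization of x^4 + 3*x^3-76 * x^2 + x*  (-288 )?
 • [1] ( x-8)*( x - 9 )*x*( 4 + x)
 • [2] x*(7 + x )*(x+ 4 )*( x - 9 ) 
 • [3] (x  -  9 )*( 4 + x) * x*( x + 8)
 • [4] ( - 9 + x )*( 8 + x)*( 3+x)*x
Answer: 3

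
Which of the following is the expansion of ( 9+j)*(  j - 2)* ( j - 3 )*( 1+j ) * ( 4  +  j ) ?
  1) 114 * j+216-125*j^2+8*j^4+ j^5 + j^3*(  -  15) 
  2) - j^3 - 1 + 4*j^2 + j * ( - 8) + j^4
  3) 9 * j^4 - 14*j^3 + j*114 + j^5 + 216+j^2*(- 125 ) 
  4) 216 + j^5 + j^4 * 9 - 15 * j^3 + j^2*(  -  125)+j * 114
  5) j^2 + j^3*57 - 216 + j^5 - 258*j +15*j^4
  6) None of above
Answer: 4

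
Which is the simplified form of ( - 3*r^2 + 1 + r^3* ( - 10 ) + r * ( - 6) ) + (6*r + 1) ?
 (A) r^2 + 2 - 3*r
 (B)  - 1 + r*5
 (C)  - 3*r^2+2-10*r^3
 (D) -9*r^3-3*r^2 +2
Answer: C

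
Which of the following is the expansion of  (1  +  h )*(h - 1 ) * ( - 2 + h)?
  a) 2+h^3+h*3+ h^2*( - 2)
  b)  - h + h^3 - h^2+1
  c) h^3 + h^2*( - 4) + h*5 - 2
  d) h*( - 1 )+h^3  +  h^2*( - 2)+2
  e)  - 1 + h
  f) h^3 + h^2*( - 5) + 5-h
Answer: d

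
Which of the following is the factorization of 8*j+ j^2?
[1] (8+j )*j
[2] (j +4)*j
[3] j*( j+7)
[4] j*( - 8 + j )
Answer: 1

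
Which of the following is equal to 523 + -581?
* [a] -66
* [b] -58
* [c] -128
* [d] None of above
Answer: b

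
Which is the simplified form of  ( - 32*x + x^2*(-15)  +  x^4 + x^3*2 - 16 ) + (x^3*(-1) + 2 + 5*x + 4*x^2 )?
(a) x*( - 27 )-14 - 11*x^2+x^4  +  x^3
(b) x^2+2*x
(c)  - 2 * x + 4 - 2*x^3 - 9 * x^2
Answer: a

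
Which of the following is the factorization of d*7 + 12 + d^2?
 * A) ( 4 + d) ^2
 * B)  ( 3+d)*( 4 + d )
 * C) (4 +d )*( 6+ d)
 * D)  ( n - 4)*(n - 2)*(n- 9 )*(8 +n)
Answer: B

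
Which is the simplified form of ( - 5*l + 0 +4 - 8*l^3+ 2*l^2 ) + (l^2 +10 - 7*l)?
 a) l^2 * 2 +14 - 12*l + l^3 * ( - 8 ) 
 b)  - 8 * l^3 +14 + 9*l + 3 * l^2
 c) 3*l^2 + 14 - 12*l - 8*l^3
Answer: c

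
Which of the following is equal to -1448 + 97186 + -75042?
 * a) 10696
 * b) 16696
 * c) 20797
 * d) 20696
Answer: d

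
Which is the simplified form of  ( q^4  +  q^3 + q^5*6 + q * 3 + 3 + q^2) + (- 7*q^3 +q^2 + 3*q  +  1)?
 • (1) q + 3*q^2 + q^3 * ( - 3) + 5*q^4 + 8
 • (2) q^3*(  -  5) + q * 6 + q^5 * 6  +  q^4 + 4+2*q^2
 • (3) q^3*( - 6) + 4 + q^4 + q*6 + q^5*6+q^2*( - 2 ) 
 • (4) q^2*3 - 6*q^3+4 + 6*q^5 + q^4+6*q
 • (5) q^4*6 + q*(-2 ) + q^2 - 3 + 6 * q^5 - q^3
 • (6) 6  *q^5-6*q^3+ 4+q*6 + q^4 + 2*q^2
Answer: 6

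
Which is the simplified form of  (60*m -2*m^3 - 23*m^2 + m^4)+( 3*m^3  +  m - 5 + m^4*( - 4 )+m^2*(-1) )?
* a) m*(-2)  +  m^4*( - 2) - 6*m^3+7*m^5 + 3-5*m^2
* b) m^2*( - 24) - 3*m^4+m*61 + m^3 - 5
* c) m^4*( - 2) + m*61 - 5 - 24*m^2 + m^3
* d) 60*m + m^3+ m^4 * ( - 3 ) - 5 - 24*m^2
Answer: b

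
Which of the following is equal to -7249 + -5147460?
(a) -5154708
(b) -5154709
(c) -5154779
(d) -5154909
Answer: b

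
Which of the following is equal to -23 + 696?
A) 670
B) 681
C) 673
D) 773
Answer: C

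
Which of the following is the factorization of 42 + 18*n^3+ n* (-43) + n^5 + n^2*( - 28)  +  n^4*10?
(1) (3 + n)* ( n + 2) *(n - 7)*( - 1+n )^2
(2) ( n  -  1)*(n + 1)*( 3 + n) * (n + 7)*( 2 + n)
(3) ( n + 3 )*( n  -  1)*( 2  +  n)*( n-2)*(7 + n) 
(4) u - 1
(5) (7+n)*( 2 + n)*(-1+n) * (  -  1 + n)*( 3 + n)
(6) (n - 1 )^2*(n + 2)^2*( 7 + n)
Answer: 5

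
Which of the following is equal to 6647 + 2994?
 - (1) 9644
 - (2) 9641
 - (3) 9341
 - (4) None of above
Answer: 2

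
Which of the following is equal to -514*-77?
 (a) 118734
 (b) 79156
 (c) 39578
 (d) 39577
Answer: c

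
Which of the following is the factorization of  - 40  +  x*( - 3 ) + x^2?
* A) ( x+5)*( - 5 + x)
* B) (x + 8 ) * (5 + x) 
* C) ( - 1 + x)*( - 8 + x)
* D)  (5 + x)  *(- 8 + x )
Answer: D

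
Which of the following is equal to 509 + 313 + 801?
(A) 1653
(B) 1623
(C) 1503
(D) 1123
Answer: B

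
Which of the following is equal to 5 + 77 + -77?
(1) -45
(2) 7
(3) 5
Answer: 3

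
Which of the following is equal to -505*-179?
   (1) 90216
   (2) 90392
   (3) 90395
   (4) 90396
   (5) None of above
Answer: 3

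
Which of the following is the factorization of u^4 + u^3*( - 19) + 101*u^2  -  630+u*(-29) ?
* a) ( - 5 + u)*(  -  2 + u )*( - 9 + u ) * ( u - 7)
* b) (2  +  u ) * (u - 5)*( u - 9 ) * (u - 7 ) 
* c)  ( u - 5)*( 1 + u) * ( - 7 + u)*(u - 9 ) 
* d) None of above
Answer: b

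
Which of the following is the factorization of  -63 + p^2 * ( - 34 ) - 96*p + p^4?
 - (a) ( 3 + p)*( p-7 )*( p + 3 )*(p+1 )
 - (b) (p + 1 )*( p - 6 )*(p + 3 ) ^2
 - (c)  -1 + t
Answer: a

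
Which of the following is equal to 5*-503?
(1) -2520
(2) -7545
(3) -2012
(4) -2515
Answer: 4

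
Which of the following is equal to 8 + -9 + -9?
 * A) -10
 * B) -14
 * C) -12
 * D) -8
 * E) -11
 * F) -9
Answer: A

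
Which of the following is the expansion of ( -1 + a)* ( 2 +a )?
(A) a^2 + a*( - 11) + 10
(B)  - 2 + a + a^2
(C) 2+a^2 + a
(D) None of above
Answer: B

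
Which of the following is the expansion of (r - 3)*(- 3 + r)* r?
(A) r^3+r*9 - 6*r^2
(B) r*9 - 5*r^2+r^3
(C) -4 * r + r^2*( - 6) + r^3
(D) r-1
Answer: A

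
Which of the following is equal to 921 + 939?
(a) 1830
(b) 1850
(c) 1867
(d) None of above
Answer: d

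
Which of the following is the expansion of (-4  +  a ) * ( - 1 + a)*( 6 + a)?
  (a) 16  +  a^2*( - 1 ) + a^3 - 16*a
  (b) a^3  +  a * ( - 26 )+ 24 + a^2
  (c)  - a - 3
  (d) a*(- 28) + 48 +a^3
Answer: b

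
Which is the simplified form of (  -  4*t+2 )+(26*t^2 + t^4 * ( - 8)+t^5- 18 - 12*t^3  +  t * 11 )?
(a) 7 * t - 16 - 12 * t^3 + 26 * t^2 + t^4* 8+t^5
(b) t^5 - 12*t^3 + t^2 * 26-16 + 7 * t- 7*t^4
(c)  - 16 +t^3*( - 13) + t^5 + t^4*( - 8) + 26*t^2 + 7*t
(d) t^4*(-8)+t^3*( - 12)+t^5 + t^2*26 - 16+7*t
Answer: d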